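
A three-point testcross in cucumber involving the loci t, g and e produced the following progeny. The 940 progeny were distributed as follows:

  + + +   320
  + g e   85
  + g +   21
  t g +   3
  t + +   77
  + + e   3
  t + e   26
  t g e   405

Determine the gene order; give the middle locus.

e

The two most frequent reciprocal classes, + + + and t g e, are the parental types, so the F1 was + + + / t g e.
The two rarest classes, + + e and t g +, are the double crossovers. Comparing them with the parentals, only the e allele has switched, so e is the middle locus and the order is g – e – t.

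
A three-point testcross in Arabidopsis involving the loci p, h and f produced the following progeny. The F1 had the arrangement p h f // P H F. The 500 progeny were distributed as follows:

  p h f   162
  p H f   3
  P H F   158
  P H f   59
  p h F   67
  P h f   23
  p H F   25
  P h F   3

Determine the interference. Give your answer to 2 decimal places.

0.58

The two rarest classes, p H f and P h F, are the double crossovers. Comparing them with the parentals, only the h allele has switched, so h is the middle locus and the order is p – h – f.
p–h: (48 + 6)/500 = 0.1080; h–f: (126 + 6)/500 = 0.2640.
Expected DCO frequency = 0.1080 × 0.2640 ≈ 0.02851; observed = 6/500 ≈ 0.01200.
Coefficient of coincidence = 0.01200/0.02851 ≈ 0.42; interference = 1 − 0.42 = 0.58.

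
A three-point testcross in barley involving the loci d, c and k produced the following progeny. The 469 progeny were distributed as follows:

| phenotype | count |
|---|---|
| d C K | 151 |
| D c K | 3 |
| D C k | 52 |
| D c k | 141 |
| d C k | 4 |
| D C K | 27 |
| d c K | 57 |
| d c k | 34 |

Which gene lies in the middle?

The two most frequent reciprocal classes, D c k and d C K, are the parental types, so the F1 was D c k / d C K.
The two rarest classes, D c K and d C k, are the double crossovers. Comparing them with the parentals, only the k allele has switched, so k is the middle locus and the order is c – k – d.

k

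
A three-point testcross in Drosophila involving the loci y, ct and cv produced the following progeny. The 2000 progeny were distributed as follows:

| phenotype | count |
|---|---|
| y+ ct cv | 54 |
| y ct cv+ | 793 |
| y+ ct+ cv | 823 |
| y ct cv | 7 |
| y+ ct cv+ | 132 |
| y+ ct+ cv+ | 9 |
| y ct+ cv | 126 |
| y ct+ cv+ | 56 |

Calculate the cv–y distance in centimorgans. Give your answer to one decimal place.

13.7 centimorgans

The two most frequent reciprocal classes, y+ ct+ cv and y ct cv+, are the parental types, so the F1 was y+ ct+ cv / y ct cv+.
The two rarest classes, y+ ct+ cv+ and y ct cv, are the double crossovers. Comparing them with the parentals, only the cv allele has switched, so cv is the middle locus and the order is y – cv – ct.
Crossovers in the y–cv interval produce the single-crossover classes y ct+ cv and y+ ct cv+ (126 + 132 = 258) plus the double crossovers (16).
RF(y–cv) = (258 + 16) / 2000 = 274/2000 = 0.1370 → 13.7 centimorgans.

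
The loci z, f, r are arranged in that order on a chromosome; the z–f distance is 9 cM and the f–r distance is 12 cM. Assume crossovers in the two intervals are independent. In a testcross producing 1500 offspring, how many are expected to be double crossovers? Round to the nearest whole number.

Map distances give recombination frequencies of 0.090 and 0.120 for the two intervals.
With no interference, expected double-crossover frequency = 0.090 × 0.120 = 0.01080.
Expected number = 0.01080 × 1500 = 16.20 ≈ 16.

16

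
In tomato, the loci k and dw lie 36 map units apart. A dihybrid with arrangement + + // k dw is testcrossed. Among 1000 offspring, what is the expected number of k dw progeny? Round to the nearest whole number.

320

A map distance of 36 map units corresponds to a recombination frequency of 0.360.
The F1 is + + / k dw, so k dw is a parental gamete class with expected frequency (1 − r)/2 = 0.640/2 = 0.3200.
Expected number = 0.3200 × 1000 = 320.00 ≈ 320.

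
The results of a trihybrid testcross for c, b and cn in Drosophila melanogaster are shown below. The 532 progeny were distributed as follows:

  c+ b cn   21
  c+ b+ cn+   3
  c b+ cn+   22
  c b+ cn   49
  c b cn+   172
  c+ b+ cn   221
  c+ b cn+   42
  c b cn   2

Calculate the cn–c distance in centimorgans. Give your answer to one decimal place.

The two most frequent reciprocal classes, c+ b+ cn and c b cn+, are the parental types, so the F1 was c+ b+ cn / c b cn+.
The two rarest classes, c+ b+ cn+ and c b cn, are the double crossovers. Comparing them with the parentals, only the cn allele has switched, so cn is the middle locus and the order is c – cn – b.
Crossovers in the c–cn interval produce the single-crossover classes c b+ cn and c+ b cn+ (49 + 42 = 91) plus the double crossovers (5).
RF(c–cn) = (91 + 5) / 532 = 96/532 = 0.1805 → 18.0 centimorgans.

18.0 centimorgans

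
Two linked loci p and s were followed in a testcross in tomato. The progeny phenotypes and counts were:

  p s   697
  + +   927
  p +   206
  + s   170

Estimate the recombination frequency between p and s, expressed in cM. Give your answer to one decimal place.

The two most frequent classes, + + (927) and p s (697), are the parental types, so the F1 was + + / p s.
The recombinant classes are + s and p +: 170 + 206 = 376.
Recombination frequency = 376/2000 = 0.1880 ≈ 18.8%, i.e. 18.8 cM.

18.8 cM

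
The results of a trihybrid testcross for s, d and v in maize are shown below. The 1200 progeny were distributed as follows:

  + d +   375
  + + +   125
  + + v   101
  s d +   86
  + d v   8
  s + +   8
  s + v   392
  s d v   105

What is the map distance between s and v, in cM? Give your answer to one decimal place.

The two most frequent reciprocal classes, + d + and s + v, are the parental types, so the F1 was + d + / s + v.
The two rarest classes, + d v and s + +, are the double crossovers. Comparing them with the parentals, only the v allele has switched, so v is the middle locus and the order is s – v – d.
Crossovers in the s–v interval produce the single-crossover classes s d + and + + v (86 + 101 = 187) plus the double crossovers (16).
RF(s–v) = (187 + 16) / 1200 = 203/1200 = 0.1692 → 16.9 cM.

16.9 cM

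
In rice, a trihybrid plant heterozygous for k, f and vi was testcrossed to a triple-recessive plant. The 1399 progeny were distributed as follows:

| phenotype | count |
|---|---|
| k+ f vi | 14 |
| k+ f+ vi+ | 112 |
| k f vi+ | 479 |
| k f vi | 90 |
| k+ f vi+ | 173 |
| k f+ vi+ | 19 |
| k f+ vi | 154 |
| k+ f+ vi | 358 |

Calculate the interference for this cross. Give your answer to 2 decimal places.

The two most frequent reciprocal classes, k f vi+ and k+ f+ vi, are the parental types, so the F1 was k f vi+ / k+ f+ vi.
The two rarest classes, k f+ vi+ and k+ f vi, are the double crossovers. Comparing them with the parentals, only the f allele has switched, so f is the middle locus and the order is k – f – vi.
k–f: (327 + 33)/1399 = 0.2573; f–vi: (202 + 33)/1399 = 0.1680.
Expected DCO frequency = 0.2573 × 0.1680 ≈ 0.04323; observed = 33/1399 ≈ 0.02359.
Coefficient of coincidence = 0.02359/0.04323 ≈ 0.55; interference = 1 − 0.55 = 0.45.

0.45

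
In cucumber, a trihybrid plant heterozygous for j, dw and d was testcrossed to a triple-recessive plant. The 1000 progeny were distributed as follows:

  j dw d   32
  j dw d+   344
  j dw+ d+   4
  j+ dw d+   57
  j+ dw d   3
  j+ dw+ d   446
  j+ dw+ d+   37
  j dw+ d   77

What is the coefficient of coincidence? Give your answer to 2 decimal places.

The two most frequent reciprocal classes, j+ dw+ d and j dw d+, are the parental types, so the F1 was j+ dw+ d / j dw d+.
The two rarest classes, j+ dw d and j dw+ d+, are the double crossovers. Comparing them with the parentals, only the dw allele has switched, so dw is the middle locus and the order is d – dw – j.
d–dw: (69 + 7)/1000 = 0.0760; dw–j: (134 + 7)/1000 = 0.1410.
Expected DCO frequency = 0.0760 × 0.1410 ≈ 0.01072; observed = 7/1000 ≈ 0.00700.
Coefficient of coincidence = 0.00700/0.01072 ≈ 0.65.

0.65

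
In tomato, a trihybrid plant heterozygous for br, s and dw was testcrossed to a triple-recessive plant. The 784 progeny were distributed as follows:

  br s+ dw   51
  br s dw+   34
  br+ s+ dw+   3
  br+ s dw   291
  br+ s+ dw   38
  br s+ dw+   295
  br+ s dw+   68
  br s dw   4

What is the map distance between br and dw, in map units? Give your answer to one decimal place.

The two most frequent reciprocal classes, br+ s dw and br s+ dw+, are the parental types, so the F1 was br+ s dw / br s+ dw+.
The two rarest classes, br s dw and br+ s+ dw+, are the double crossovers. Comparing them with the parentals, only the br allele has switched, so br is the middle locus and the order is s – br – dw.
Crossovers in the br–dw interval produce the single-crossover classes br+ s dw+ and br s+ dw (68 + 51 = 119) plus the double crossovers (7).
RF(br–dw) = (119 + 7) / 784 = 126/784 = 0.1607 → 16.1 map units.

16.1 map units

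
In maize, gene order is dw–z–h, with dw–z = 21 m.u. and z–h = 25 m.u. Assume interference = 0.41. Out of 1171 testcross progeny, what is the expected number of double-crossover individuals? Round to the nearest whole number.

36

Map distances give recombination frequencies of 0.210 and 0.250 for the two intervals.
With interference 0.41 (so coincidence = 0.59), expected double-crossover frequency = 0.210 × 0.250 × 0.59 = 0.03098.
Expected number = 0.03098 × 1171 = 36.27 ≈ 36.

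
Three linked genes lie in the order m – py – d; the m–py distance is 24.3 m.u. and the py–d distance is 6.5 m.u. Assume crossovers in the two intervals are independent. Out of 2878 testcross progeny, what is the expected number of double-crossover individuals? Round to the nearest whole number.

Map distances give recombination frequencies of 0.243 and 0.065 for the two intervals.
With no interference, expected double-crossover frequency = 0.243 × 0.065 = 0.01580.
Expected number = 0.01580 × 2878 = 45.46 ≈ 45.

45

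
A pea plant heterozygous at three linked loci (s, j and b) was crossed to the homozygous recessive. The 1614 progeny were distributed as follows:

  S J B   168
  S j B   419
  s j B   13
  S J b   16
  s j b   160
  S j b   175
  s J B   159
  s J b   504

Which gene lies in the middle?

s

The two most frequent reciprocal classes, S j B and s J b, are the parental types, so the F1 was S j B / s J b.
The two rarest classes, s j B and S J b, are the double crossovers. Comparing them with the parentals, only the s allele has switched, so s is the middle locus and the order is b – s – j.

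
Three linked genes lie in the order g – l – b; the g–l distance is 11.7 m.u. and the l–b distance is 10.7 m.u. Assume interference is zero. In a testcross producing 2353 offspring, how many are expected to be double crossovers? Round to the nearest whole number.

29

Map distances give recombination frequencies of 0.117 and 0.107 for the two intervals.
With no interference, expected double-crossover frequency = 0.117 × 0.107 = 0.01252.
Expected number = 0.01252 × 2353 = 29.46 ≈ 29.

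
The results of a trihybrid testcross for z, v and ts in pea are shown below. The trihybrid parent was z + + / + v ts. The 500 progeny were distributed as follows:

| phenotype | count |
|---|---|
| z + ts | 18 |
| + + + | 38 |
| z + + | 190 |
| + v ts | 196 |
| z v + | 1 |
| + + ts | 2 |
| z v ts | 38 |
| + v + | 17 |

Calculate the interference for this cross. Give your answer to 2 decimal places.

The two rarest classes, z v + and + + ts, are the double crossovers. Comparing them with the parentals, only the v allele has switched, so v is the middle locus and the order is ts – v – z.
ts–v: (35 + 3)/500 = 0.0760; v–z: (76 + 3)/500 = 0.1580.
Expected DCO frequency = 0.0760 × 0.1580 ≈ 0.01201; observed = 3/500 ≈ 0.00600.
Coefficient of coincidence = 0.00600/0.01201 ≈ 0.50; interference = 1 − 0.50 = 0.50.

0.50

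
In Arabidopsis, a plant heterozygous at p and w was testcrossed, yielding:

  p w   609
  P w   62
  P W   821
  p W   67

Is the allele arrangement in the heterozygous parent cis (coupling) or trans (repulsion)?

cis

The two most frequent classes are P W (821) and p w (609); these are the parental (non-recombinant) types.
So the F1 carried P W on one chromosome and p w on the other — the recessive alleles are on the same chromosome (cis / coupling).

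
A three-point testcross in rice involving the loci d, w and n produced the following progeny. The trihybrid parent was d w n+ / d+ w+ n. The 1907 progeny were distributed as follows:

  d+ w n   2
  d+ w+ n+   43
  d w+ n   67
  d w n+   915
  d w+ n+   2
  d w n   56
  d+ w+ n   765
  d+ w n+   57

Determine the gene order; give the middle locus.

w

The two rarest classes, d w+ n+ and d+ w n, are the double crossovers. Comparing them with the parentals, only the w allele has switched, so w is the middle locus and the order is d – w – n.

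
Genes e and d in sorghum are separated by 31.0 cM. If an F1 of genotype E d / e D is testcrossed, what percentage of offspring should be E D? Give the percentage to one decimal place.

A map distance of 31.0 cM corresponds to a recombination frequency of 0.310.
The F1 is E d / e D, so E D is a recombinant gamete class with expected frequency r/2 = 0.310/2 = 0.1550.
That is 0.1550 = 15.5% of the progeny.

15.5%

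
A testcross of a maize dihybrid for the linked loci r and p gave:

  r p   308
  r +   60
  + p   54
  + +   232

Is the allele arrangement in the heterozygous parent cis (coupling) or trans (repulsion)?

cis

The two most frequent classes are + + (232) and r p (308); these are the parental (non-recombinant) types.
So the F1 carried + + on one chromosome and r p on the other — the recessive alleles are on the same chromosome (cis / coupling).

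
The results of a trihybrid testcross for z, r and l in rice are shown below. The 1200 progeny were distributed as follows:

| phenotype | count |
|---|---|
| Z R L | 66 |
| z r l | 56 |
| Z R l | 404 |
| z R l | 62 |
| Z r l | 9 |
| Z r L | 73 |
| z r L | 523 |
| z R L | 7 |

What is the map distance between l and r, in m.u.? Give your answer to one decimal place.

The two most frequent reciprocal classes, z r L and Z R l, are the parental types, so the F1 was z r L / Z R l.
The two rarest classes, z R L and Z r l, are the double crossovers. Comparing them with the parentals, only the r allele has switched, so r is the middle locus and the order is z – r – l.
Crossovers in the r–l interval produce the single-crossover classes z r l and Z R L (56 + 66 = 122) plus the double crossovers (16).
RF(r–l) = (122 + 16) / 1200 = 138/1200 = 0.1150 → 11.5 m.u.

11.5 m.u.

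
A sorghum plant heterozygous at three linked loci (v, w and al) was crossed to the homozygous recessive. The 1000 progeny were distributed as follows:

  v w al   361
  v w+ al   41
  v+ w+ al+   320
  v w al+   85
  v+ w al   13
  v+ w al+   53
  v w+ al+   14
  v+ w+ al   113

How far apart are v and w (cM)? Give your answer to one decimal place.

The two most frequent reciprocal classes, v+ w+ al+ and v w al, are the parental types, so the F1 was v+ w+ al+ / v w al.
The two rarest classes, v w+ al+ and v+ w al, are the double crossovers. Comparing them with the parentals, only the v allele has switched, so v is the middle locus and the order is w – v – al.
Crossovers in the w–v interval produce the single-crossover classes v+ w al+ and v w+ al (53 + 41 = 94) plus the double crossovers (27).
RF(w–v) = (94 + 27) / 1000 = 121/1000 = 0.1210 → 12.1 cM.

12.1 cM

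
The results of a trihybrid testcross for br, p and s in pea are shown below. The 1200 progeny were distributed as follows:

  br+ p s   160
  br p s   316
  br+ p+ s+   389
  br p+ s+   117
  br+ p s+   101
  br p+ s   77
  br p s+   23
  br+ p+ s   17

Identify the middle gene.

The two most frequent reciprocal classes, br+ p+ s+ and br p s, are the parental types, so the F1 was br+ p+ s+ / br p s.
The two rarest classes, br+ p+ s and br p s+, are the double crossovers. Comparing them with the parentals, only the s allele has switched, so s is the middle locus and the order is p – s – br.

s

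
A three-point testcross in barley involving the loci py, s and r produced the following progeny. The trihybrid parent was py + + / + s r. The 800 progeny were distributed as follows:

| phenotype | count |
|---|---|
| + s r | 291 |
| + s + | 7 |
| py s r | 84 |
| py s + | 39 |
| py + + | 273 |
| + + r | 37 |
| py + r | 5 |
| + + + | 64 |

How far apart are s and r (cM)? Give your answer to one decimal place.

11.0 cM

The two rarest classes, py + r and + s +, are the double crossovers. Comparing them with the parentals, only the r allele has switched, so r is the middle locus and the order is s – r – py.
Crossovers in the s–r interval produce the single-crossover classes py s + and + + r (39 + 37 = 76) plus the double crossovers (12).
RF(s–r) = (76 + 12) / 800 = 88/800 = 0.1100 → 11.0 cM.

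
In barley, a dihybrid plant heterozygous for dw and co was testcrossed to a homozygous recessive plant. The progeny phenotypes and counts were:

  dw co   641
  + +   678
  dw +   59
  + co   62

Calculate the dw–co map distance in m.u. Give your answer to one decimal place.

The two most frequent classes, + + (678) and dw co (641), are the parental types, so the F1 was + + / dw co.
The recombinant classes are + co and dw +: 62 + 59 = 121.
Recombination frequency = 121/1440 = 0.0840 ≈ 8.4%, i.e. 8.4 m.u.

8.4 m.u.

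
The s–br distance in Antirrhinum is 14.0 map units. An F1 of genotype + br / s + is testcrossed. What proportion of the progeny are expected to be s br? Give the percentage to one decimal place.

7.0%

A map distance of 14.0 map units corresponds to a recombination frequency of 0.140.
The F1 is + br / s +, so s br is a recombinant gamete class with expected frequency r/2 = 0.140/2 = 0.0700.
That is 0.0700 = 7.0% of the progeny.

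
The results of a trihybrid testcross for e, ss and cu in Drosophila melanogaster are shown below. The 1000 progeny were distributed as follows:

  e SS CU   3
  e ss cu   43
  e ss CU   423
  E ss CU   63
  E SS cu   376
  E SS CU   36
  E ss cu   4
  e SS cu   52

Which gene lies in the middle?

The two most frequent reciprocal classes, e ss CU and E SS cu, are the parental types, so the F1 was e ss CU / E SS cu.
The two rarest classes, e SS CU and E ss cu, are the double crossovers. Comparing them with the parentals, only the ss allele has switched, so ss is the middle locus and the order is cu – ss – e.

ss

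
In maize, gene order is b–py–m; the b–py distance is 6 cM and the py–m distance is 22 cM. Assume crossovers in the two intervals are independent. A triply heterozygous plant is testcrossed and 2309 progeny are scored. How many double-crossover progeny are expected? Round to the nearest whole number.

Map distances give recombination frequencies of 0.060 and 0.220 for the two intervals.
With no interference, expected double-crossover frequency = 0.060 × 0.220 = 0.01320.
Expected number = 0.01320 × 2309 = 30.48 ≈ 30.

30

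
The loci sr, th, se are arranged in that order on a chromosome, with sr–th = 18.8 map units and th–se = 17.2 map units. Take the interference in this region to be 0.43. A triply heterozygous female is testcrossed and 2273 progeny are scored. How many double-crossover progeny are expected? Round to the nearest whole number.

Map distances give recombination frequencies of 0.188 and 0.172 for the two intervals.
With interference 0.43 (so coincidence = 0.57), expected double-crossover frequency = 0.188 × 0.172 × 0.57 = 0.01843.
Expected number = 0.01843 × 2273 = 41.89 ≈ 42.

42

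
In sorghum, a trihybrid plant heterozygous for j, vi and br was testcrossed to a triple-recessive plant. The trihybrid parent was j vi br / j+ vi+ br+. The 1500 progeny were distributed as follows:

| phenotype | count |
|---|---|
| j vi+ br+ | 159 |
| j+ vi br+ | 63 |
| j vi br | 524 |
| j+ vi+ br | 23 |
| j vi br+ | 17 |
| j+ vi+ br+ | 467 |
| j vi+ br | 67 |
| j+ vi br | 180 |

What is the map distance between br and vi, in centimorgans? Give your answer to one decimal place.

11.3 centimorgans

The two rarest classes, j vi br+ and j+ vi+ br, are the double crossovers. Comparing them with the parentals, only the br allele has switched, so br is the middle locus and the order is vi – br – j.
Crossovers in the vi–br interval produce the single-crossover classes j vi+ br and j+ vi br+ (67 + 63 = 130) plus the double crossovers (40).
RF(vi–br) = (130 + 40) / 1500 = 170/1500 = 0.1133 → 11.3 centimorgans.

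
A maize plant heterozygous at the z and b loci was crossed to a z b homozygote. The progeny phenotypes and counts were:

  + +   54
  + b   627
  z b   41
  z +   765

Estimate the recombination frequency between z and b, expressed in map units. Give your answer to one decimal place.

The two most frequent classes, + b (627) and z + (765), are the parental types, so the F1 was + b / z +.
The recombinant classes are + + and z b: 54 + 41 = 95.
Recombination frequency = 95/1487 = 0.0639 ≈ 6.4%, i.e. 6.4 map units.

6.4 map units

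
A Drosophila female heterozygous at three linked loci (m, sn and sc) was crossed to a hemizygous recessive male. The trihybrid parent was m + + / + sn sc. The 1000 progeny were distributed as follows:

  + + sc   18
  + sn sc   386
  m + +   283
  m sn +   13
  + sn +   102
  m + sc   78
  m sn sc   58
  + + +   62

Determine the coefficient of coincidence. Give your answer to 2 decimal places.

0.97

The two rarest classes, m sn + and + + sc, are the double crossovers. Comparing them with the parentals, only the sn allele has switched, so sn is the middle locus and the order is m – sn – sc.
m–sn: (120 + 31)/1000 = 0.1510; sn–sc: (180 + 31)/1000 = 0.2110.
Expected DCO frequency = 0.1510 × 0.2110 ≈ 0.03186; observed = 31/1000 ≈ 0.03100.
Coefficient of coincidence = 0.03100/0.03186 ≈ 0.97.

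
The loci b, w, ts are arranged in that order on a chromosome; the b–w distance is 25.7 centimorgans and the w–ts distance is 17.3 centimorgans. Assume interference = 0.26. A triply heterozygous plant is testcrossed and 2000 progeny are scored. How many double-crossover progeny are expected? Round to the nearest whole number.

Map distances give recombination frequencies of 0.257 and 0.173 for the two intervals.
With interference 0.26 (so coincidence = 0.74), expected double-crossover frequency = 0.257 × 0.173 × 0.74 = 0.03290.
Expected number = 0.03290 × 2000 = 65.80 ≈ 66.

66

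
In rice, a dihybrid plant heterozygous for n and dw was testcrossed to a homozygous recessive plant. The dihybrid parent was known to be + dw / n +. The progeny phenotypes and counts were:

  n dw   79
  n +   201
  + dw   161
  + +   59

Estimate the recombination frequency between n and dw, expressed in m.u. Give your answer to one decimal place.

The recombinant classes are + + and n dw: 59 + 79 = 138.
Recombination frequency = 138/500 = 0.2760 ≈ 27.6%, i.e. 27.6 m.u.

27.6 m.u.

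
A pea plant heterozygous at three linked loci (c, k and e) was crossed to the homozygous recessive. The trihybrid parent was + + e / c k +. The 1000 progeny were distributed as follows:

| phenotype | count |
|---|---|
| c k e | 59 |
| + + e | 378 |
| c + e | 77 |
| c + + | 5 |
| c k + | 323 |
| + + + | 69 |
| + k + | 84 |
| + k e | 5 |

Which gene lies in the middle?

k

The two rarest classes, + k e and c + +, are the double crossovers. Comparing them with the parentals, only the k allele has switched, so k is the middle locus and the order is e – k – c.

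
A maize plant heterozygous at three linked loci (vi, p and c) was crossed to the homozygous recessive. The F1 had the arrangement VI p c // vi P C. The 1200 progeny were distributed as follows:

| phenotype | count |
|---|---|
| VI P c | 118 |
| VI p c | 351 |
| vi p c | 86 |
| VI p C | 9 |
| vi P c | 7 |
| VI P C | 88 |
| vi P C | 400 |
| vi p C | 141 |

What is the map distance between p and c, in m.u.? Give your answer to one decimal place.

22.9 m.u.

The two rarest classes, VI p C and vi P c, are the double crossovers. Comparing them with the parentals, only the c allele has switched, so c is the middle locus and the order is p – c – vi.
Crossovers in the p–c interval produce the single-crossover classes VI P c and vi p C (118 + 141 = 259) plus the double crossovers (16).
RF(p–c) = (259 + 16) / 1200 = 275/1200 = 0.2292 → 22.9 m.u.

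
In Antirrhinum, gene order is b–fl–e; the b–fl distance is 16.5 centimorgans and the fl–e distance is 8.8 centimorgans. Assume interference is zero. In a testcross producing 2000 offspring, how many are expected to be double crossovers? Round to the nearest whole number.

29

Map distances give recombination frequencies of 0.165 and 0.088 for the two intervals.
With no interference, expected double-crossover frequency = 0.165 × 0.088 = 0.01452.
Expected number = 0.01452 × 2000 = 29.04 ≈ 29.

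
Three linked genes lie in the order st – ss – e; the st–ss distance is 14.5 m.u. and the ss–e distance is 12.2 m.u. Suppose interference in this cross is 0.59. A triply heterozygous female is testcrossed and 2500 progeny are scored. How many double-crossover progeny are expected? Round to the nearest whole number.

18

Map distances give recombination frequencies of 0.145 and 0.122 for the two intervals.
With interference 0.59 (so coincidence = 0.41), expected double-crossover frequency = 0.145 × 0.122 × 0.41 = 0.00725.
Expected number = 0.00725 × 2500 = 18.13 ≈ 18.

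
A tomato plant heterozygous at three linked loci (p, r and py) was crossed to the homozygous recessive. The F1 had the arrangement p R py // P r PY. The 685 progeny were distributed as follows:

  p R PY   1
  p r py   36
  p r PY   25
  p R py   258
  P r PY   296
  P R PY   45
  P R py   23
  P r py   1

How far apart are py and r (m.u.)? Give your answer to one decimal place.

The two rarest classes, p R PY and P r py, are the double crossovers. Comparing them with the parentals, only the py allele has switched, so py is the middle locus and the order is p – py – r.
Crossovers in the py–r interval produce the single-crossover classes p r py and P R PY (36 + 45 = 81) plus the double crossovers (2).
RF(py–r) = (81 + 2) / 685 = 83/685 = 0.1212 → 12.1 m.u.

12.1 m.u.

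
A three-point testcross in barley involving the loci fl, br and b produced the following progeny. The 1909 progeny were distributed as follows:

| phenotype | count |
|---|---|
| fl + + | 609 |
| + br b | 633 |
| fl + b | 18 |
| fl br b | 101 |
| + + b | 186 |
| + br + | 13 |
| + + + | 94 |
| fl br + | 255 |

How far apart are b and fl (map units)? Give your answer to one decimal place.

11.8 map units

The two most frequent reciprocal classes, + br b and fl + +, are the parental types, so the F1 was + br b / fl + +.
The two rarest classes, + br + and fl + b, are the double crossovers. Comparing them with the parentals, only the b allele has switched, so b is the middle locus and the order is fl – b – br.
Crossovers in the fl–b interval produce the single-crossover classes fl br b and + + + (101 + 94 = 195) plus the double crossovers (31).
RF(fl–b) = (195 + 31) / 1909 = 226/1909 = 0.1184 → 11.8 map units.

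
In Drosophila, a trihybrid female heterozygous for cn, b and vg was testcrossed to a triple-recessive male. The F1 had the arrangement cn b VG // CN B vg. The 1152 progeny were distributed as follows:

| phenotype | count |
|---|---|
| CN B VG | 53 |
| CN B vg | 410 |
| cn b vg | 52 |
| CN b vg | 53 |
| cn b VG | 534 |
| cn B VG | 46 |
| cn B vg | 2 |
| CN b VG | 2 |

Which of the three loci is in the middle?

cn

The two rarest classes, CN b VG and cn B vg, are the double crossovers. Comparing them with the parentals, only the cn allele has switched, so cn is the middle locus and the order is vg – cn – b.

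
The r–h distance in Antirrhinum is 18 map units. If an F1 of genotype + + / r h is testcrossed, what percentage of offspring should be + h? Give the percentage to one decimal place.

A map distance of 18 map units corresponds to a recombination frequency of 0.180.
The F1 is + + / r h, so + h is a recombinant gamete class with expected frequency r/2 = 0.180/2 = 0.0900.
That is 0.0900 = 9.0% of the progeny.

9.0%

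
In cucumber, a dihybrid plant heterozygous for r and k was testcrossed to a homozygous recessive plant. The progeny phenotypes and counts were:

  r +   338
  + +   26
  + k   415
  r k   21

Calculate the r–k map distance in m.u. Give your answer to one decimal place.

5.9 m.u.

The two most frequent classes, + k (415) and r + (338), are the parental types, so the F1 was + k / r +.
The recombinant classes are + + and r k: 26 + 21 = 47.
Recombination frequency = 47/800 = 0.0587 ≈ 5.9%, i.e. 5.9 m.u.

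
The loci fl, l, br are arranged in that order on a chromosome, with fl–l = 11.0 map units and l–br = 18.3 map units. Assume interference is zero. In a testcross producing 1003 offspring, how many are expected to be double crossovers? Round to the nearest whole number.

Map distances give recombination frequencies of 0.110 and 0.183 for the two intervals.
With no interference, expected double-crossover frequency = 0.110 × 0.183 = 0.02013.
Expected number = 0.02013 × 1003 = 20.19 ≈ 20.

20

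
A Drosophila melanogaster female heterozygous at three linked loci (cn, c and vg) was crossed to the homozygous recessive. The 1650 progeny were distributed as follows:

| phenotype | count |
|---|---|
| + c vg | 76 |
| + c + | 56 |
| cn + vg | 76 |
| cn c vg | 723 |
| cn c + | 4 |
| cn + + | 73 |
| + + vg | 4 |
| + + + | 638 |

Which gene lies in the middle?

The two most frequent reciprocal classes, cn c vg and + + +, are the parental types, so the F1 was cn c vg / + + +.
The two rarest classes, cn c + and + + vg, are the double crossovers. Comparing them with the parentals, only the vg allele has switched, so vg is the middle locus and the order is c – vg – cn.

vg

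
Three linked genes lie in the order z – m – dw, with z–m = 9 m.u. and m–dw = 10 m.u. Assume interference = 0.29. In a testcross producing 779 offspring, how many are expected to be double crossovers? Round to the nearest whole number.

Map distances give recombination frequencies of 0.090 and 0.100 for the two intervals.
With interference 0.29 (so coincidence = 0.71), expected double-crossover frequency = 0.090 × 0.100 × 0.71 = 0.00639.
Expected number = 0.00639 × 779 = 4.98 ≈ 5.

5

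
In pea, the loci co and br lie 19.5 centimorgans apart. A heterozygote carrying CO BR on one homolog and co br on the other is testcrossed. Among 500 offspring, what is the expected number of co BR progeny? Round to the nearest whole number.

49

A map distance of 19.5 centimorgans corresponds to a recombination frequency of 0.195.
The F1 is CO BR / co br, so co BR is a recombinant gamete class with expected frequency r/2 = 0.195/2 = 0.0975.
Expected number = 0.0975 × 500 = 48.75 ≈ 49.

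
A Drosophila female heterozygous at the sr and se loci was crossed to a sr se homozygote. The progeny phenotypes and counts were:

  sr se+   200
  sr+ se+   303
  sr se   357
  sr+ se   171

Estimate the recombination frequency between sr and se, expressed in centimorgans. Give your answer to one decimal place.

The two most frequent classes, sr+ se+ (303) and sr se (357), are the parental types, so the F1 was sr+ se+ / sr se.
The recombinant classes are sr+ se and sr se+: 171 + 200 = 371.
Recombination frequency = 371/1031 = 0.3598 ≈ 36.0%, i.e. 36.0 centimorgans.

36.0 centimorgans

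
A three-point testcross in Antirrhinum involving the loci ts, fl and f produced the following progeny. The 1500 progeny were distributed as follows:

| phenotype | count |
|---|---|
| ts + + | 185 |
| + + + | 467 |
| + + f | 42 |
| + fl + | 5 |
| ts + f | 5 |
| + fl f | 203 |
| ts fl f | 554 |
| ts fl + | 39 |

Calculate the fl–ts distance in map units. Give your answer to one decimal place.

26.5 map units

The two most frequent reciprocal classes, + + + and ts fl f, are the parental types, so the F1 was + + + / ts fl f.
The two rarest classes, + fl + and ts + f, are the double crossovers. Comparing them with the parentals, only the fl allele has switched, so fl is the middle locus and the order is f – fl – ts.
Crossovers in the fl–ts interval produce the single-crossover classes ts + + and + fl f (185 + 203 = 388) plus the double crossovers (10).
RF(fl–ts) = (388 + 10) / 1500 = 398/1500 = 0.2653 → 26.5 map units.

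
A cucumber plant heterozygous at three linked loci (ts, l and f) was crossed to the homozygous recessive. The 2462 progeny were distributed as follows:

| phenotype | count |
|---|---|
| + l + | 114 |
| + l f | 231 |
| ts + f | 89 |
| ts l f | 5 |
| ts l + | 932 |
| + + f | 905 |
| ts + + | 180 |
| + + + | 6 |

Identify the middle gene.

f

The two most frequent reciprocal classes, ts l + and + + f, are the parental types, so the F1 was ts l + / + + f.
The two rarest classes, ts l f and + + +, are the double crossovers. Comparing them with the parentals, only the f allele has switched, so f is the middle locus and the order is l – f – ts.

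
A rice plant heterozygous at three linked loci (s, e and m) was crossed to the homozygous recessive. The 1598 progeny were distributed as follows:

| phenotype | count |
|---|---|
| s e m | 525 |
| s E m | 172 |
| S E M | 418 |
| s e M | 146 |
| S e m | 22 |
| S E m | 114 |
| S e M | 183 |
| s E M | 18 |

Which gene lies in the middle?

s

The two most frequent reciprocal classes, s e m and S E M, are the parental types, so the F1 was s e m / S E M.
The two rarest classes, S e m and s E M, are the double crossovers. Comparing them with the parentals, only the s allele has switched, so s is the middle locus and the order is m – s – e.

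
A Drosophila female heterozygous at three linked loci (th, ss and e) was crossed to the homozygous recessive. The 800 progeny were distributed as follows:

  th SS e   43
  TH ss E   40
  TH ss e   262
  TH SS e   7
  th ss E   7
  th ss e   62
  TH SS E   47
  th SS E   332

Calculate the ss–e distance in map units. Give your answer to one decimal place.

12.1 map units

The two most frequent reciprocal classes, TH ss e and th SS E, are the parental types, so the F1 was TH ss e / th SS E.
The two rarest classes, TH SS e and th ss E, are the double crossovers. Comparing them with the parentals, only the ss allele has switched, so ss is the middle locus and the order is th – ss – e.
Crossovers in the ss–e interval produce the single-crossover classes TH ss E and th SS e (40 + 43 = 83) plus the double crossovers (14).
RF(ss–e) = (83 + 14) / 800 = 97/800 = 0.1212 → 12.1 map units.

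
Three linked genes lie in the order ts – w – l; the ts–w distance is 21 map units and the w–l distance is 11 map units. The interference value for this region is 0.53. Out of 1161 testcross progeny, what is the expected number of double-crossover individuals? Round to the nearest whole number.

13

Map distances give recombination frequencies of 0.210 and 0.110 for the two intervals.
With interference 0.53 (so coincidence = 0.47), expected double-crossover frequency = 0.210 × 0.110 × 0.47 = 0.01086.
Expected number = 0.01086 × 1161 = 12.60 ≈ 13.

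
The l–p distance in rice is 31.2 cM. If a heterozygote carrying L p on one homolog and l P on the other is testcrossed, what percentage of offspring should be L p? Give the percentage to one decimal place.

34.4%

A map distance of 31.2 cM corresponds to a recombination frequency of 0.312.
The F1 is L p / l P, so L p is a parental gamete class with expected frequency (1 − r)/2 = 0.688/2 = 0.3440.
That is 0.3440 = 34.4% of the progeny.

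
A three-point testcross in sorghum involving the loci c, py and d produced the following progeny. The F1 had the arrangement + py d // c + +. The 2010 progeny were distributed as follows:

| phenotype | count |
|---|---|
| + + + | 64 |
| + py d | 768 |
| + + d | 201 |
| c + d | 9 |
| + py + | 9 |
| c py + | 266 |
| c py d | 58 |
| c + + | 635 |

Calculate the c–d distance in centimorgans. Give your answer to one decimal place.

7.0 centimorgans

The two rarest classes, + py + and c + d, are the double crossovers. Comparing them with the parentals, only the d allele has switched, so d is the middle locus and the order is py – d – c.
Crossovers in the d–c interval produce the single-crossover classes c py d and + + + (58 + 64 = 122) plus the double crossovers (18).
RF(d–c) = (122 + 18) / 2010 = 140/2010 = 0.0697 → 7.0 centimorgans.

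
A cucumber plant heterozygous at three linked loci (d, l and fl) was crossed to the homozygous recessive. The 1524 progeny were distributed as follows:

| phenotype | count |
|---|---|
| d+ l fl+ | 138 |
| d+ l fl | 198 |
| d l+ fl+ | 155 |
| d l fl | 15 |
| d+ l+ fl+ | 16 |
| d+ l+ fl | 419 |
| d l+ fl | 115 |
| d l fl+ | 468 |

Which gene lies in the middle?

The two most frequent reciprocal classes, d+ l+ fl and d l fl+, are the parental types, so the F1 was d+ l+ fl / d l fl+.
The two rarest classes, d+ l+ fl+ and d l fl, are the double crossovers. Comparing them with the parentals, only the fl allele has switched, so fl is the middle locus and the order is l – fl – d.

fl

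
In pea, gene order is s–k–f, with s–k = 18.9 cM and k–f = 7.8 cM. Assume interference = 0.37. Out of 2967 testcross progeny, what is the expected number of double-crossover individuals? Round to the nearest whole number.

Map distances give recombination frequencies of 0.189 and 0.078 for the two intervals.
With interference 0.37 (so coincidence = 0.63), expected double-crossover frequency = 0.189 × 0.078 × 0.63 = 0.00929.
Expected number = 0.00929 × 2967 = 27.56 ≈ 28.

28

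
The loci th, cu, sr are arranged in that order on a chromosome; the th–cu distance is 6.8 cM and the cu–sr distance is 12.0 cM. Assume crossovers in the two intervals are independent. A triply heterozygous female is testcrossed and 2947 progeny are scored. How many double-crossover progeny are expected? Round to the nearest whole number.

Map distances give recombination frequencies of 0.068 and 0.120 for the two intervals.
With no interference, expected double-crossover frequency = 0.068 × 0.120 = 0.00816.
Expected number = 0.00816 × 2947 = 24.05 ≈ 24.

24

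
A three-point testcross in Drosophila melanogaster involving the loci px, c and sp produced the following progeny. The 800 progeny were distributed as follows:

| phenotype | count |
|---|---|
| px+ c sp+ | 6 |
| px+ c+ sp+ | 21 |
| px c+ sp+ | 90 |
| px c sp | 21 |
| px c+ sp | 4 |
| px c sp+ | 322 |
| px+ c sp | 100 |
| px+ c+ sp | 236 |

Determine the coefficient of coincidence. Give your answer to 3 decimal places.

0.769

The two most frequent reciprocal classes, px+ c+ sp and px c sp+, are the parental types, so the F1 was px+ c+ sp / px c sp+.
The two rarest classes, px c+ sp and px+ c sp+, are the double crossovers. Comparing them with the parentals, only the px allele has switched, so px is the middle locus and the order is sp – px – c.
sp–px: (42 + 10)/800 = 0.0650; px–c: (190 + 10)/800 = 0.2500.
Expected DCO frequency = 0.0650 × 0.2500 ≈ 0.01625; observed = 10/800 ≈ 0.01250.
Coefficient of coincidence = 0.01250/0.01625 ≈ 0.769.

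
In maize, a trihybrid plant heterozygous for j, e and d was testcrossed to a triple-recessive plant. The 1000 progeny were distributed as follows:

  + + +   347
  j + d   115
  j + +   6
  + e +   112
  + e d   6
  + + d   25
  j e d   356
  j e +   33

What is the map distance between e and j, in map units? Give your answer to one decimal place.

The two most frequent reciprocal classes, j e d and + + +, are the parental types, so the F1 was j e d / + + +.
The two rarest classes, + e d and j + +, are the double crossovers. Comparing them with the parentals, only the j allele has switched, so j is the middle locus and the order is e – j – d.
Crossovers in the e–j interval produce the single-crossover classes j + d and + e + (115 + 112 = 227) plus the double crossovers (12).
RF(e–j) = (227 + 12) / 1000 = 239/1000 = 0.2390 → 23.9 map units.

23.9 map units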